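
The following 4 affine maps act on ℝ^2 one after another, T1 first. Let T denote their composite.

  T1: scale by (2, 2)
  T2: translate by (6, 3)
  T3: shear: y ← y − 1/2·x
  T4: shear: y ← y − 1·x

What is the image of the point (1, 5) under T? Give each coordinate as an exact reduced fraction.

T1 scale by (2, 2): (1, 5) → (2, 10)
T2 translate by (6, 3): (2, 10) → (8, 13)
T3 shear: y ← y − 1/2·x: (8, 13) → (8, 9)
T4 shear: y ← y − 1·x: (8, 9) → (8, 1)

T(p) = (8, 1)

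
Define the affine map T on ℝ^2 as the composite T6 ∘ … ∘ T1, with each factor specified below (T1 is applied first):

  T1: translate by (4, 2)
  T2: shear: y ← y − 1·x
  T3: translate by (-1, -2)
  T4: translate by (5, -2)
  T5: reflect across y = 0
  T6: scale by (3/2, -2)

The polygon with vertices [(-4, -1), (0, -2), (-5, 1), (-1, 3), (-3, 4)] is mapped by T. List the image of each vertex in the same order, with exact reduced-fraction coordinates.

T1 translate by (4, 2): (-4, -1) → (0, 1); (0, -2) → (4, 0); (-5, 1) → (-1, 3); (-1, 3) → (3, 5); (-3, 4) → (1, 6)
T2 shear: y ← y − 1·x: (0, 1) → (0, 1); (4, 0) → (4, -4); (-1, 3) → (-1, 4); (3, 5) → (3, 2); (1, 6) → (1, 5)
T3 translate by (-1, -2): (0, 1) → (-1, -1); (4, -4) → (3, -6); (-1, 4) → (-2, 2); (3, 2) → (2, 0); (1, 5) → (0, 3)
T4 translate by (5, -2): (-1, -1) → (4, -3); (3, -6) → (8, -8); (-2, 2) → (3, 0); (2, 0) → (7, -2); (0, 3) → (5, 1)
T5 reflect across y = 0: (4, -3) → (4, 3); (8, -8) → (8, 8); (3, 0) → (3, 0); (7, -2) → (7, 2); (5, 1) → (5, -1)
T6 scale by (3/2, -2): (4, 3) → (6, -6); (8, 8) → (12, -16); (3, 0) → (9/2, 0); (7, 2) → (21/2, -4); (5, -1) → (15/2, 2)

image vertices: (6, -6), (12, -16), (9/2, 0), (21/2, -4), (15/2, 2)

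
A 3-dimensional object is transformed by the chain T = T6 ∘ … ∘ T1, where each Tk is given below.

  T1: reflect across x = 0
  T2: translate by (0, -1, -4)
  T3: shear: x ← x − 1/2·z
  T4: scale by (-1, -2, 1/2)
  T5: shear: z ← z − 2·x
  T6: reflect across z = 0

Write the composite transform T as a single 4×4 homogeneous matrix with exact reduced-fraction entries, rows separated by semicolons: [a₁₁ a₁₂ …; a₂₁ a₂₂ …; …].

T = [1 0 1/2 -2; 0 -2 0 2; 2 0 1/2 -2; 0 0 0 1]

T1 = [-1 0 0 0; 0 1 0 0; 0 0 1 0; 0 0 0 1]
T2·T1 = [-1 0 0 0; 0 1 0 -1; 0 0 1 -4; 0 0 0 1]
T3·…·T1 = [-1 0 -1/2 2; 0 1 0 -1; 0 0 1 -4; 0 0 0 1]
T4·…·T1 = [1 0 1/2 -2; 0 -2 0 2; 0 0 1/2 -2; 0 0 0 1]
T5·…·T1 = [1 0 1/2 -2; 0 -2 0 2; -2 0 -1/2 2; 0 0 0 1]
T6·…·T1 = [1 0 1/2 -2; 0 -2 0 2; 2 0 1/2 -2; 0 0 0 1]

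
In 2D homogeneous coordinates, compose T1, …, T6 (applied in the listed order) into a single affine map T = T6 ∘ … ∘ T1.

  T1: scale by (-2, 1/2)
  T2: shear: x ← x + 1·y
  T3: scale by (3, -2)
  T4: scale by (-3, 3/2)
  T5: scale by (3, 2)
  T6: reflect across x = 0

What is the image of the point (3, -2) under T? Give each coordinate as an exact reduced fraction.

T1 scale by (-2, 1/2): (3, -2) → (-6, -1)
T2 shear: x ← x + 1·y: (-6, -1) → (-7, -1)
T3 scale by (3, -2): (-7, -1) → (-21, 2)
T4 scale by (-3, 3/2): (-21, 2) → (63, 3)
T5 scale by (3, 2): (63, 3) → (189, 6)
T6 reflect across x = 0: (189, 6) → (-189, 6)

T(p) = (-189, 6)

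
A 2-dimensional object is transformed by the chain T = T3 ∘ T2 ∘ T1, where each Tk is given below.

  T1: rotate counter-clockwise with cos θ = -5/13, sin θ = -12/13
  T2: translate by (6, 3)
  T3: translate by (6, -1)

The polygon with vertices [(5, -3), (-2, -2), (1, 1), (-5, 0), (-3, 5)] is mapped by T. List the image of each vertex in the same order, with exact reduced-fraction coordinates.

image vertices: (95/13, -19/13), (142/13, 60/13), (163/13, 9/13), (181/13, 86/13), (231/13, 37/13)

T1 rotate counter-clockwise with cos θ = -5/13, sin θ = -12/13: (5, -3) → (-61/13, -45/13); (-2, -2) → (-14/13, 34/13); (1, 1) → (7/13, -17/13); (-5, 0) → (25/13, 60/13); (-3, 5) → (75/13, 11/13)
T2 translate by (6, 3): (-61/13, -45/13) → (17/13, -6/13); (-14/13, 34/13) → (64/13, 73/13); (7/13, -17/13) → (85/13, 22/13); (25/13, 60/13) → (103/13, 99/13); (75/13, 11/13) → (153/13, 50/13)
T3 translate by (6, -1): (17/13, -6/13) → (95/13, -19/13); (64/13, 73/13) → (142/13, 60/13); (85/13, 22/13) → (163/13, 9/13); (103/13, 99/13) → (181/13, 86/13); (153/13, 50/13) → (231/13, 37/13)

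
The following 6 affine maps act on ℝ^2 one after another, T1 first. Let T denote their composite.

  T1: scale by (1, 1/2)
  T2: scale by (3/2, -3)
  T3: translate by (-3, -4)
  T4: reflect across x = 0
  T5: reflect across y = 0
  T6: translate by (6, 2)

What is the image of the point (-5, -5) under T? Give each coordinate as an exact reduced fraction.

T1 scale by (1, 1/2): (-5, -5) → (-5, -5/2)
T2 scale by (3/2, -3): (-5, -5/2) → (-15/2, 15/2)
T3 translate by (-3, -4): (-15/2, 15/2) → (-21/2, 7/2)
T4 reflect across x = 0: (-21/2, 7/2) → (21/2, 7/2)
T5 reflect across y = 0: (21/2, 7/2) → (21/2, -7/2)
T6 translate by (6, 2): (21/2, -7/2) → (33/2, -3/2)

T(p) = (33/2, -3/2)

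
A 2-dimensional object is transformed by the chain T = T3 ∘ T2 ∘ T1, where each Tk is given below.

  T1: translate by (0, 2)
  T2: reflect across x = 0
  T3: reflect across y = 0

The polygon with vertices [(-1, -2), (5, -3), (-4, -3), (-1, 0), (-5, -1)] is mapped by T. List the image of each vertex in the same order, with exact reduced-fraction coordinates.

T1 translate by (0, 2): (-1, -2) → (-1, 0); (5, -3) → (5, -1); (-4, -3) → (-4, -1); (-1, 0) → (-1, 2); (-5, -1) → (-5, 1)
T2 reflect across x = 0: (-1, 0) → (1, 0); (5, -1) → (-5, -1); (-4, -1) → (4, -1); (-1, 2) → (1, 2); (-5, 1) → (5, 1)
T3 reflect across y = 0: (1, 0) → (1, 0); (-5, -1) → (-5, 1); (4, -1) → (4, 1); (1, 2) → (1, -2); (5, 1) → (5, -1)

image vertices: (1, 0), (-5, 1), (4, 1), (1, -2), (5, -1)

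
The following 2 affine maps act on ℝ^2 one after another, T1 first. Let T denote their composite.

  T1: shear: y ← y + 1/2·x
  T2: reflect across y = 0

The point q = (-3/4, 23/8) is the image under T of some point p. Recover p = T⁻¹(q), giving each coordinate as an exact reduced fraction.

T1 = [1 0 0; 1/2 1 0; 0 0 1]
T2·T1 = [1 0 0; -1/2 -1 0; 0 0 1]
det M = -1; M⁻¹ = [1 0 0; -1/2 -1 0; 0 0 1]
M⁻¹ · (-3/4, 23/8)ᵀ = (-3/4, -5/2)ᵀ

p = (-3/4, -5/2)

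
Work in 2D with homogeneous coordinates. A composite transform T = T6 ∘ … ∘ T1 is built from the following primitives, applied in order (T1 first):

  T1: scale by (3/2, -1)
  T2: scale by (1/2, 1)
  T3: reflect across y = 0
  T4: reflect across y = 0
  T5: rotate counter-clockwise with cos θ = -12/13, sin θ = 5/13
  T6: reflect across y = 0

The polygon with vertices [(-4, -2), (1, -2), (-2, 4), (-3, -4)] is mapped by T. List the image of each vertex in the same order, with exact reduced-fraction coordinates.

T1 scale by (3/2, -1): (-4, -2) → (-6, 2); (1, -2) → (3/2, 2); (-2, 4) → (-3, -4); (-3, -4) → (-9/2, 4)
T2 scale by (1/2, 1): (-6, 2) → (-3, 2); (3/2, 2) → (3/4, 2); (-3, -4) → (-3/2, -4); (-9/2, 4) → (-9/4, 4)
T3 reflect across y = 0: (-3, 2) → (-3, -2); (3/4, 2) → (3/4, -2); (-3/2, -4) → (-3/2, 4); (-9/4, 4) → (-9/4, -4)
T4 reflect across y = 0: (-3, -2) → (-3, 2); (3/4, -2) → (3/4, 2); (-3/2, 4) → (-3/2, -4); (-9/4, -4) → (-9/4, 4)
T5 rotate counter-clockwise with cos θ = -12/13, sin θ = 5/13: (-3, 2) → (2, -3); (3/4, 2) → (-19/13, -81/52); (-3/2, -4) → (38/13, 81/26); (-9/4, 4) → (7/13, -237/52)
T6 reflect across y = 0: (2, -3) → (2, 3); (-19/13, -81/52) → (-19/13, 81/52); (38/13, 81/26) → (38/13, -81/26); (7/13, -237/52) → (7/13, 237/52)

image vertices: (2, 3), (-19/13, 81/52), (38/13, -81/26), (7/13, 237/52)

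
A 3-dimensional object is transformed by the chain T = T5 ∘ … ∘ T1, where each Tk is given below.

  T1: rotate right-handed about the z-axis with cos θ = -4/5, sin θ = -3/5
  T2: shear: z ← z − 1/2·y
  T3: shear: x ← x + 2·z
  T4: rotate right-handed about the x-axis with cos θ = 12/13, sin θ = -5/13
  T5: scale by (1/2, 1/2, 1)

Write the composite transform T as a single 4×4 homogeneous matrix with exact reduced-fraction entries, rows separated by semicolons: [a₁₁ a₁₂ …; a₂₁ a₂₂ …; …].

T = [-1/10 7/10 1 0; -57/260 -19/65 5/26 0; 33/65 44/65 12/13 0; 0 0 0 1]

T1 = [-4/5 3/5 0 0; -3/5 -4/5 0 0; 0 0 1 0; 0 0 0 1]
T2·T1 = [-4/5 3/5 0 0; -3/5 -4/5 0 0; 3/10 2/5 1 0; 0 0 0 1]
T3·…·T1 = [-1/5 7/5 2 0; -3/5 -4/5 0 0; 3/10 2/5 1 0; 0 0 0 1]
T4·…·T1 = [-1/5 7/5 2 0; -57/130 -38/65 5/13 0; 33/65 44/65 12/13 0; 0 0 0 1]
T5·…·T1 = [-1/10 7/10 1 0; -57/260 -19/65 5/26 0; 33/65 44/65 12/13 0; 0 0 0 1]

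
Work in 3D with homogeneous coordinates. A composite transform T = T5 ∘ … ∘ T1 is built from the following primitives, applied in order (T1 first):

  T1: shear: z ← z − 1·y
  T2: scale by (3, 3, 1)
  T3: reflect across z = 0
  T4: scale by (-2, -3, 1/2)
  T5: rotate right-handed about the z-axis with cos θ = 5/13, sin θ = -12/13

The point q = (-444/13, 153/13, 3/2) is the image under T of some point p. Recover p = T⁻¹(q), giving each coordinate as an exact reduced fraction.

p = (4, 3, 0)

T1 = [1 0 0 0; 0 1 0 0; 0 -1 1 0; 0 0 0 1]
T2·T1 = [3 0 0 0; 0 3 0 0; 0 -1 1 0; 0 0 0 1]
T3·…·T1 = [3 0 0 0; 0 3 0 0; 0 1 -1 0; 0 0 0 1]
T4·…·T1 = [-6 0 0 0; 0 -9 0 0; 0 1/2 -1/2 0; 0 0 0 1]
T5·…·T1 = [-30/13 -108/13 0 0; 72/13 -45/13 0 0; 0 1/2 -1/2 0; 0 0 0 1]
det M = -27; M⁻¹ = [-5/78 2/13 0 0; -4/39 -5/117 0 0; -4/39 -5/117 -2 0; 0 0 0 1]
M⁻¹ · (-444/13, 153/13, 3/2)ᵀ = (4, 3, 0)ᵀ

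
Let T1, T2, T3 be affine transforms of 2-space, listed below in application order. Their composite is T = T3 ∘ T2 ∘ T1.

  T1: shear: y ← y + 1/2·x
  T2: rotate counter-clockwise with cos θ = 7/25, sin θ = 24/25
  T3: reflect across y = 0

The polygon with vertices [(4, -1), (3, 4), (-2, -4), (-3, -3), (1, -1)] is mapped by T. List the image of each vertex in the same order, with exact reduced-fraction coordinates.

T1 shear: y ← y + 1/2·x: (4, -1) → (4, 1); (3, 4) → (3, 11/2); (-2, -4) → (-2, -5); (-3, -3) → (-3, -9/2); (1, -1) → (1, -1/2)
T2 rotate counter-clockwise with cos θ = 7/25, sin θ = 24/25: (4, 1) → (4/25, 103/25); (3, 11/2) → (-111/25, 221/50); (-2, -5) → (106/25, -83/25); (-3, -9/2) → (87/25, -207/50); (1, -1/2) → (19/25, 41/50)
T3 reflect across y = 0: (4/25, 103/25) → (4/25, -103/25); (-111/25, 221/50) → (-111/25, -221/50); (106/25, -83/25) → (106/25, 83/25); (87/25, -207/50) → (87/25, 207/50); (19/25, 41/50) → (19/25, -41/50)

image vertices: (4/25, -103/25), (-111/25, -221/50), (106/25, 83/25), (87/25, 207/50), (19/25, -41/50)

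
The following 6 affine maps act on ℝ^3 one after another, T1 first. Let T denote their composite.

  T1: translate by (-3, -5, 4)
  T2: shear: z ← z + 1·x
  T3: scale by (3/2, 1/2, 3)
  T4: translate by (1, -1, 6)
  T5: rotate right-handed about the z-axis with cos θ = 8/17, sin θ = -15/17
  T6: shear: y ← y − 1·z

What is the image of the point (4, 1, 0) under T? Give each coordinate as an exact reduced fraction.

T(p) = (-25/17, -837/34, 21)

T1 translate by (-3, -5, 4): (4, 1, 0) → (1, -4, 4)
T2 shear: z ← z + 1·x: (1, -4, 4) → (1, -4, 5)
T3 scale by (3/2, 1/2, 3): (1, -4, 5) → (3/2, -2, 15)
T4 translate by (1, -1, 6): (3/2, -2, 15) → (5/2, -3, 21)
T5 rotate right-handed about the z-axis with cos θ = 8/17, sin θ = -15/17: (5/2, -3, 21) → (-25/17, -123/34, 21)
T6 shear: y ← y − 1·z: (-25/17, -123/34, 21) → (-25/17, -837/34, 21)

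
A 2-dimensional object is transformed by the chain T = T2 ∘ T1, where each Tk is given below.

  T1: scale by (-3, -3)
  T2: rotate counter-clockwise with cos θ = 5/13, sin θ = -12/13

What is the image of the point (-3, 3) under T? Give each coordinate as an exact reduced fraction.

T1 scale by (-3, -3): (-3, 3) → (9, -9)
T2 rotate counter-clockwise with cos θ = 5/13, sin θ = -12/13: (9, -9) → (-63/13, -153/13)

T(p) = (-63/13, -153/13)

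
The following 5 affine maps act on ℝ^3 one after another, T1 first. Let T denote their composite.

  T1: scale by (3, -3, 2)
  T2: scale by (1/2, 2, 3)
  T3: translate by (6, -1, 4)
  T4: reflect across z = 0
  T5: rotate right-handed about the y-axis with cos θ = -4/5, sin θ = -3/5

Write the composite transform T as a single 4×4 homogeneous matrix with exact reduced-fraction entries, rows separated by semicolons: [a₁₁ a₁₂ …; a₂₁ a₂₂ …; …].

T1 = [3 0 0 0; 0 -3 0 0; 0 0 2 0; 0 0 0 1]
T2·T1 = [3/2 0 0 0; 0 -6 0 0; 0 0 6 0; 0 0 0 1]
T3·…·T1 = [3/2 0 0 6; 0 -6 0 -1; 0 0 6 4; 0 0 0 1]
T4·…·T1 = [3/2 0 0 6; 0 -6 0 -1; 0 0 -6 -4; 0 0 0 1]
T5·…·T1 = [-6/5 0 18/5 -12/5; 0 -6 0 -1; 9/10 0 24/5 34/5; 0 0 0 1]

T = [-6/5 0 18/5 -12/5; 0 -6 0 -1; 9/10 0 24/5 34/5; 0 0 0 1]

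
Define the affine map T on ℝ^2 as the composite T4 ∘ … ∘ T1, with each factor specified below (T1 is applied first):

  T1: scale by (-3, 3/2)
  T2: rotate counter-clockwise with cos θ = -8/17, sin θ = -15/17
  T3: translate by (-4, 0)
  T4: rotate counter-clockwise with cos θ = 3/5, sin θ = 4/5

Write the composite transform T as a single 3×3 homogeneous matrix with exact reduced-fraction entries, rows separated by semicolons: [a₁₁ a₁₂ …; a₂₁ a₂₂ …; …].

T1 = [-3 0 0; 0 3/2 0; 0 0 1]
T2·T1 = [24/17 45/34 0; 45/17 -12/17 0; 0 0 1]
T3·…·T1 = [24/17 45/34 -4; 45/17 -12/17 0; 0 0 1]
T4·…·T1 = [-108/85 231/170 -12/5; 231/85 54/85 -16/5; 0 0 1]

T = [-108/85 231/170 -12/5; 231/85 54/85 -16/5; 0 0 1]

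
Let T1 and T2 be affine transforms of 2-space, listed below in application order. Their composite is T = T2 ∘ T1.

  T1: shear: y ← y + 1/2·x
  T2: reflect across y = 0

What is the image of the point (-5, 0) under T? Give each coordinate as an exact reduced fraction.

T(p) = (-5, 5/2)

T1 shear: y ← y + 1/2·x: (-5, 0) → (-5, -5/2)
T2 reflect across y = 0: (-5, -5/2) → (-5, 5/2)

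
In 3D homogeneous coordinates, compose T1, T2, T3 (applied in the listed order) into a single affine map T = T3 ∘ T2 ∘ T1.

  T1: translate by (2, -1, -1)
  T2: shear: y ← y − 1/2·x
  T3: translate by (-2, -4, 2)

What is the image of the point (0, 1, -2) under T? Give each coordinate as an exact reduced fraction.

T(p) = (0, -5, -1)

T1 translate by (2, -1, -1): (0, 1, -2) → (2, 0, -3)
T2 shear: y ← y − 1/2·x: (2, 0, -3) → (2, -1, -3)
T3 translate by (-2, -4, 2): (2, -1, -3) → (0, -5, -1)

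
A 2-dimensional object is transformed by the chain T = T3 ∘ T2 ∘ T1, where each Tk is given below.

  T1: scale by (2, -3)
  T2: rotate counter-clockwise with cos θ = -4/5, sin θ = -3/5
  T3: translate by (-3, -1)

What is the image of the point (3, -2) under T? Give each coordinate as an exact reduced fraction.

T1 scale by (2, -3): (3, -2) → (6, 6)
T2 rotate counter-clockwise with cos θ = -4/5, sin θ = -3/5: (6, 6) → (-6/5, -42/5)
T3 translate by (-3, -1): (-6/5, -42/5) → (-21/5, -47/5)

T(p) = (-21/5, -47/5)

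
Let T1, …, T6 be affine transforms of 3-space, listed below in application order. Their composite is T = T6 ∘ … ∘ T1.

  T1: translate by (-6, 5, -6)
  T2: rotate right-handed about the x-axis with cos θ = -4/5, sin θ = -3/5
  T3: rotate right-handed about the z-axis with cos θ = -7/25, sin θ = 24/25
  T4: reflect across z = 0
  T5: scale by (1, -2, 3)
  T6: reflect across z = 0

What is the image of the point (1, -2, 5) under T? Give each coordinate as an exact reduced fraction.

T1 translate by (-6, 5, -6): (1, -2, 5) → (-5, 3, -1)
T2 rotate right-handed about the x-axis with cos θ = -4/5, sin θ = -3/5: (-5, 3, -1) → (-5, -3, -1)
T3 rotate right-handed about the z-axis with cos θ = -7/25, sin θ = 24/25: (-5, -3, -1) → (107/25, -99/25, -1)
T4 reflect across z = 0: (107/25, -99/25, -1) → (107/25, -99/25, 1)
T5 scale by (1, -2, 3): (107/25, -99/25, 1) → (107/25, 198/25, 3)
T6 reflect across z = 0: (107/25, 198/25, 3) → (107/25, 198/25, -3)

T(p) = (107/25, 198/25, -3)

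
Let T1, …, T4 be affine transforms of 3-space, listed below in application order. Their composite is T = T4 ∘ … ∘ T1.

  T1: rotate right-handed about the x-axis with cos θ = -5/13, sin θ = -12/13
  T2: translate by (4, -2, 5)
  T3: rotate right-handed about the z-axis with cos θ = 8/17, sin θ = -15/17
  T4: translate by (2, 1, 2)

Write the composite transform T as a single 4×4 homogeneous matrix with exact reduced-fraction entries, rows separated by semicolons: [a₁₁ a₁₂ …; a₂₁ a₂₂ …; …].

T1 = [1 0 0 0; 0 -5/13 12/13 0; 0 -12/13 -5/13 0; 0 0 0 1]
T2·T1 = [1 0 0 4; 0 -5/13 12/13 -2; 0 -12/13 -5/13 5; 0 0 0 1]
T3·…·T1 = [8/17 -75/221 180/221 2/17; -15/17 -40/221 96/221 -76/17; 0 -12/13 -5/13 5; 0 0 0 1]
T4·…·T1 = [8/17 -75/221 180/221 36/17; -15/17 -40/221 96/221 -59/17; 0 -12/13 -5/13 7; 0 0 0 1]

T = [8/17 -75/221 180/221 36/17; -15/17 -40/221 96/221 -59/17; 0 -12/13 -5/13 7; 0 0 0 1]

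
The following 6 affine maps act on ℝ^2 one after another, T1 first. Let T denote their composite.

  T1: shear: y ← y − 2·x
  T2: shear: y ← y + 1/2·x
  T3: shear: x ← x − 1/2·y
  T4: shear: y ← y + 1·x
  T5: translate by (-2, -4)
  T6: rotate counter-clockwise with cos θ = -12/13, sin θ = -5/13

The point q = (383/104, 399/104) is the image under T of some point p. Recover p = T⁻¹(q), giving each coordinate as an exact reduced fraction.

T1 = [1 0 0; -2 1 0; 0 0 1]
T2·T1 = [1 0 0; -3/2 1 0; 0 0 1]
T3·…·T1 = [7/4 -1/2 0; -3/2 1 0; 0 0 1]
T4·…·T1 = [7/4 -1/2 0; 1/4 1/2 0; 0 0 1]
T5·…·T1 = [7/4 -1/2 -2; 1/4 1/2 -4; 0 0 1]
T6·…·T1 = [-79/52 17/26 4/13; -47/52 -7/26 58/13; 0 0 1]
det M = 1; M⁻¹ = [-7/26 -17/26 3; 47/52 -79/52 13/2; 0 0 1]
M⁻¹ · (383/104, 399/104)ᵀ = (-1/2, 4)ᵀ

p = (-1/2, 4)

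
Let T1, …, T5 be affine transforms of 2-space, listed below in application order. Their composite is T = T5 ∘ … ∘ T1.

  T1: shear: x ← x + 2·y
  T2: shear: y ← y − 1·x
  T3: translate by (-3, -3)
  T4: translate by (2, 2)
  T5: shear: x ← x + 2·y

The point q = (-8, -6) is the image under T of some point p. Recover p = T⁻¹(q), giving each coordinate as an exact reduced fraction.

T1 = [1 2 0; 0 1 0; 0 0 1]
T2·T1 = [1 2 0; -1 -1 0; 0 0 1]
T3·…·T1 = [1 2 -3; -1 -1 -3; 0 0 1]
T4·…·T1 = [1 2 -1; -1 -1 -1; 0 0 1]
T5·…·T1 = [-1 0 -3; -1 -1 -1; 0 0 1]
det M = 1; M⁻¹ = [-1 0 -3; 1 -1 2; 0 0 1]
M⁻¹ · (-8, -6)ᵀ = (5, 0)ᵀ

p = (5, 0)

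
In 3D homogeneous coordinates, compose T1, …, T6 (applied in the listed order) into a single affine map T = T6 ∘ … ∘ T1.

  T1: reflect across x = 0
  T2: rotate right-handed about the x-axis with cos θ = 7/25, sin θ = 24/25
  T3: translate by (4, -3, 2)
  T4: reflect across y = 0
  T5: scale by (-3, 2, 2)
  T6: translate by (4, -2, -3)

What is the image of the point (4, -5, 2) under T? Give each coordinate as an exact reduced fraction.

T1 reflect across x = 0: (4, -5, 2) → (-4, -5, 2)
T2 rotate right-handed about the x-axis with cos θ = 7/25, sin θ = 24/25: (-4, -5, 2) → (-4, -83/25, -106/25)
T3 translate by (4, -3, 2): (-4, -83/25, -106/25) → (0, -158/25, -56/25)
T4 reflect across y = 0: (0, -158/25, -56/25) → (0, 158/25, -56/25)
T5 scale by (-3, 2, 2): (0, 158/25, -56/25) → (0, 316/25, -112/25)
T6 translate by (4, -2, -3): (0, 316/25, -112/25) → (4, 266/25, -187/25)

T(p) = (4, 266/25, -187/25)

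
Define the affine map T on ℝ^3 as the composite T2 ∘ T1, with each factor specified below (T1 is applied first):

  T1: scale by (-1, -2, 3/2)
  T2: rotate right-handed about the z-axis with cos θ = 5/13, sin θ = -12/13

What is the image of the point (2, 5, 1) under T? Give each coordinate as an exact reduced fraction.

T(p) = (-10, -2, 3/2)

T1 scale by (-1, -2, 3/2): (2, 5, 1) → (-2, -10, 3/2)
T2 rotate right-handed about the z-axis with cos θ = 5/13, sin θ = -12/13: (-2, -10, 3/2) → (-10, -2, 3/2)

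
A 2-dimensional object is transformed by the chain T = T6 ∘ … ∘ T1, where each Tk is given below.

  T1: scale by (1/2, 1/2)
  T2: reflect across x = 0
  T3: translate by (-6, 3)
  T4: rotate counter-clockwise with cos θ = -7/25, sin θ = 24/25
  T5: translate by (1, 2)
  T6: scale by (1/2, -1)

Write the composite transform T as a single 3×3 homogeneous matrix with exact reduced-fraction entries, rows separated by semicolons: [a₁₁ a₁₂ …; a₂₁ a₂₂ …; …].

T = [7/100 -6/25 -1/10; 12/25 7/50 23/5; 0 0 1]

T1 = [1/2 0 0; 0 1/2 0; 0 0 1]
T2·T1 = [-1/2 0 0; 0 1/2 0; 0 0 1]
T3·…·T1 = [-1/2 0 -6; 0 1/2 3; 0 0 1]
T4·…·T1 = [7/50 -12/25 -6/5; -12/25 -7/50 -33/5; 0 0 1]
T5·…·T1 = [7/50 -12/25 -1/5; -12/25 -7/50 -23/5; 0 0 1]
T6·…·T1 = [7/100 -6/25 -1/10; 12/25 7/50 23/5; 0 0 1]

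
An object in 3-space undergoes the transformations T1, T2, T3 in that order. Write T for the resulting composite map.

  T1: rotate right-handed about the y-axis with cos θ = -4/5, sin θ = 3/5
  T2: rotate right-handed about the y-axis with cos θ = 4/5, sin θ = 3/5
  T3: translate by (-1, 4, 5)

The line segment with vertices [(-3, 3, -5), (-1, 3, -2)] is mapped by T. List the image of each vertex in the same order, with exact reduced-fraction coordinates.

image vertices: (2, 7, 10), (0, 7, 7)

T1 rotate right-handed about the y-axis with cos θ = -4/5, sin θ = 3/5: (-3, 3, -5) → (-3/5, 3, 29/5); (-1, 3, -2) → (-2/5, 3, 11/5)
T2 rotate right-handed about the y-axis with cos θ = 4/5, sin θ = 3/5: (-3/5, 3, 29/5) → (3, 3, 5); (-2/5, 3, 11/5) → (1, 3, 2)
T3 translate by (-1, 4, 5): (3, 3, 5) → (2, 7, 10); (1, 3, 2) → (0, 7, 7)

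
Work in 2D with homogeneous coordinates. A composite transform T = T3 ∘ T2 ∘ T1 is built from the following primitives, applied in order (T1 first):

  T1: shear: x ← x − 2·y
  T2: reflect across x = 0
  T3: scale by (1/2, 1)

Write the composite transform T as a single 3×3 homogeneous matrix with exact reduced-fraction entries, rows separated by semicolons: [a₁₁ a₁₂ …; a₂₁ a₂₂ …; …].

T = [-1/2 1 0; 0 1 0; 0 0 1]

T1 = [1 -2 0; 0 1 0; 0 0 1]
T2·T1 = [-1 2 0; 0 1 0; 0 0 1]
T3·…·T1 = [-1/2 1 0; 0 1 0; 0 0 1]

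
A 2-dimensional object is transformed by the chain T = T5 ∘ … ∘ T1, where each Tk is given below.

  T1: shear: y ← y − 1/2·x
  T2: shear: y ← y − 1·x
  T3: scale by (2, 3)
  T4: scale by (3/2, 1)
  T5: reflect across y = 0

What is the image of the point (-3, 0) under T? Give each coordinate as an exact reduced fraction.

T1 shear: y ← y − 1/2·x: (-3, 0) → (-3, 3/2)
T2 shear: y ← y − 1·x: (-3, 3/2) → (-3, 9/2)
T3 scale by (2, 3): (-3, 9/2) → (-6, 27/2)
T4 scale by (3/2, 1): (-6, 27/2) → (-9, 27/2)
T5 reflect across y = 0: (-9, 27/2) → (-9, -27/2)

T(p) = (-9, -27/2)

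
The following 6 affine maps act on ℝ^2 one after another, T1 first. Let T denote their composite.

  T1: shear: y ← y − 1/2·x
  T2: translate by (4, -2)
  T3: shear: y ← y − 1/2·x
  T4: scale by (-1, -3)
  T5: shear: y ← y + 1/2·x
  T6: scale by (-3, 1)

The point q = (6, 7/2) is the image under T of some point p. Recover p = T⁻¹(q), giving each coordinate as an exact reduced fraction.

T1 = [1 0 0; -1/2 1 0; 0 0 1]
T2·T1 = [1 0 4; -1/2 1 -2; 0 0 1]
T3·…·T1 = [1 0 4; -1 1 -4; 0 0 1]
T4·…·T1 = [-1 0 -4; 3 -3 12; 0 0 1]
T5·…·T1 = [-1 0 -4; 5/2 -3 10; 0 0 1]
T6·…·T1 = [3 0 12; 5/2 -3 10; 0 0 1]
det M = -9; M⁻¹ = [1/3 0 -4; 5/18 -1/3 0; 0 0 1]
M⁻¹ · (6, 7/2)ᵀ = (-2, 1/2)ᵀ

p = (-2, 1/2)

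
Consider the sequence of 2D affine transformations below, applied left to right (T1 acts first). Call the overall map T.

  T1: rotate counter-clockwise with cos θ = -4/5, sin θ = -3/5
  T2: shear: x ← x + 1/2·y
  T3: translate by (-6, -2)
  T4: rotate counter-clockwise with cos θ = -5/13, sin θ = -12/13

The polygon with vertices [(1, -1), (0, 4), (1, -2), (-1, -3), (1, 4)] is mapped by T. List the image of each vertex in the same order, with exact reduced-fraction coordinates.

image vertices: (149/130, 483/65), (-14/5, 34/5), (51/26, 95/13), (79/26, 61/13), (-381/130, 523/65)

T1 rotate counter-clockwise with cos θ = -4/5, sin θ = -3/5: (1, -1) → (-7/5, 1/5); (0, 4) → (12/5, -16/5); (1, -2) → (-2, 1); (-1, -3) → (-1, 3); (1, 4) → (8/5, -19/5)
T2 shear: x ← x + 1/2·y: (-7/5, 1/5) → (-13/10, 1/5); (12/5, -16/5) → (4/5, -16/5); (-2, 1) → (-3/2, 1); (-1, 3) → (1/2, 3); (8/5, -19/5) → (-3/10, -19/5)
T3 translate by (-6, -2): (-13/10, 1/5) → (-73/10, -9/5); (4/5, -16/5) → (-26/5, -26/5); (-3/2, 1) → (-15/2, -1); (1/2, 3) → (-11/2, 1); (-3/10, -19/5) → (-63/10, -29/5)
T4 rotate counter-clockwise with cos θ = -5/13, sin θ = -12/13: (-73/10, -9/5) → (149/130, 483/65); (-26/5, -26/5) → (-14/5, 34/5); (-15/2, -1) → (51/26, 95/13); (-11/2, 1) → (79/26, 61/13); (-63/10, -29/5) → (-381/130, 523/65)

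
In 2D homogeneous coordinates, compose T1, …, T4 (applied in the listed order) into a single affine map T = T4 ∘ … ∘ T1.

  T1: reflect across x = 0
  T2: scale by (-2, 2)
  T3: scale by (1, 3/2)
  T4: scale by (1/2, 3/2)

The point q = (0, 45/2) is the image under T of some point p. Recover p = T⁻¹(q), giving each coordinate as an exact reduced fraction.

p = (0, 5)

T1 = [-1 0 0; 0 1 0; 0 0 1]
T2·T1 = [2 0 0; 0 2 0; 0 0 1]
T3·…·T1 = [2 0 0; 0 3 0; 0 0 1]
T4·…·T1 = [1 0 0; 0 9/2 0; 0 0 1]
det M = 9/2; M⁻¹ = [1 0 0; 0 2/9 0; 0 0 1]
M⁻¹ · (0, 45/2)ᵀ = (0, 5)ᵀ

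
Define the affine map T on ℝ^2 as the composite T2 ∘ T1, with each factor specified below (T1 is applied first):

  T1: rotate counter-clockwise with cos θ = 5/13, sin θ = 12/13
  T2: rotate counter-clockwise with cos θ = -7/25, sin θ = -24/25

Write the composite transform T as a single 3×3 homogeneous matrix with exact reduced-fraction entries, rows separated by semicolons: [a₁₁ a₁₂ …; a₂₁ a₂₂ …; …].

T = [253/325 204/325 0; -204/325 253/325 0; 0 0 1]

T1 = [5/13 -12/13 0; 12/13 5/13 0; 0 0 1]
T2·T1 = [253/325 204/325 0; -204/325 253/325 0; 0 0 1]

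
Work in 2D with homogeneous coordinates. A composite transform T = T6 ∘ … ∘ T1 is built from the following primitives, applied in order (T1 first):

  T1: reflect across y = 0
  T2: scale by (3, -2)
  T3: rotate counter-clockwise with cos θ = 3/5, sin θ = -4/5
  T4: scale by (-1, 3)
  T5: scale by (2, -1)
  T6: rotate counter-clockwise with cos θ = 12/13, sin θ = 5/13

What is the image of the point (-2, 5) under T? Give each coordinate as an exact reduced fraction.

T(p) = (282/65, -2164/65)

T1 reflect across y = 0: (-2, 5) → (-2, -5)
T2 scale by (3, -2): (-2, -5) → (-6, 10)
T3 rotate counter-clockwise with cos θ = 3/5, sin θ = -4/5: (-6, 10) → (22/5, 54/5)
T4 scale by (-1, 3): (22/5, 54/5) → (-22/5, 162/5)
T5 scale by (2, -1): (-22/5, 162/5) → (-44/5, -162/5)
T6 rotate counter-clockwise with cos θ = 12/13, sin θ = 5/13: (-44/5, -162/5) → (282/65, -2164/65)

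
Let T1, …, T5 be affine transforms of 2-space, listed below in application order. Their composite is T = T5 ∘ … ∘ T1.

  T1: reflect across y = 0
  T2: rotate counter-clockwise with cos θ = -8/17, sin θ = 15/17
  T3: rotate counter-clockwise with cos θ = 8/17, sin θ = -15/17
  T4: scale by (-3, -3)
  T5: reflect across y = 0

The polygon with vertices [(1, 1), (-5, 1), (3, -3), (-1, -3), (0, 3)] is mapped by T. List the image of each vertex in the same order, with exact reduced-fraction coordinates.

T1 reflect across y = 0: (1, 1) → (1, -1); (-5, 1) → (-5, -1); (3, -3) → (3, 3); (-1, -3) → (-1, 3); (0, 3) → (0, -3)
T2 rotate counter-clockwise with cos θ = -8/17, sin θ = 15/17: (1, -1) → (7/17, 23/17); (-5, -1) → (55/17, -67/17); (3, 3) → (-69/17, 21/17); (-1, 3) → (-37/17, -39/17); (0, -3) → (45/17, 24/17)
T3 rotate counter-clockwise with cos θ = 8/17, sin θ = -15/17: (7/17, 23/17) → (401/289, 79/289); (55/17, -67/17) → (-565/289, -1361/289); (-69/17, 21/17) → (-237/289, 1203/289); (-37/17, -39/17) → (-881/289, 243/289); (45/17, 24/17) → (720/289, -483/289)
T4 scale by (-3, -3): (401/289, 79/289) → (-1203/289, -237/289); (-565/289, -1361/289) → (1695/289, 4083/289); (-237/289, 1203/289) → (711/289, -3609/289); (-881/289, 243/289) → (2643/289, -729/289); (720/289, -483/289) → (-2160/289, 1449/289)
T5 reflect across y = 0: (-1203/289, -237/289) → (-1203/289, 237/289); (1695/289, 4083/289) → (1695/289, -4083/289); (711/289, -3609/289) → (711/289, 3609/289); (2643/289, -729/289) → (2643/289, 729/289); (-2160/289, 1449/289) → (-2160/289, -1449/289)

image vertices: (-1203/289, 237/289), (1695/289, -4083/289), (711/289, 3609/289), (2643/289, 729/289), (-2160/289, -1449/289)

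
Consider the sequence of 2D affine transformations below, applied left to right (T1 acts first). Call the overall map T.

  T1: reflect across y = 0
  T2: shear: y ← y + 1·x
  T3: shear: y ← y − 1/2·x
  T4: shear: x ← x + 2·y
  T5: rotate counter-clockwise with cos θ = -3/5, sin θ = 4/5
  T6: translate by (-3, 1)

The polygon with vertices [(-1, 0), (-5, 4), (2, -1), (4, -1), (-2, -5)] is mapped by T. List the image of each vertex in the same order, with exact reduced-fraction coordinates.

image vertices: (-7/5, -3/10), (13, -19/2), (-41/5, 23/5), (-57/5, 36/5), (-49/5, 17/5)

T1 reflect across y = 0: (-1, 0) → (-1, 0); (-5, 4) → (-5, -4); (2, -1) → (2, 1); (4, -1) → (4, 1); (-2, -5) → (-2, 5)
T2 shear: y ← y + 1·x: (-1, 0) → (-1, -1); (-5, -4) → (-5, -9); (2, 1) → (2, 3); (4, 1) → (4, 5); (-2, 5) → (-2, 3)
T3 shear: y ← y − 1/2·x: (-1, -1) → (-1, -1/2); (-5, -9) → (-5, -13/2); (2, 3) → (2, 2); (4, 5) → (4, 3); (-2, 3) → (-2, 4)
T4 shear: x ← x + 2·y: (-1, -1/2) → (-2, -1/2); (-5, -13/2) → (-18, -13/2); (2, 2) → (6, 2); (4, 3) → (10, 3); (-2, 4) → (6, 4)
T5 rotate counter-clockwise with cos θ = -3/5, sin θ = 4/5: (-2, -1/2) → (8/5, -13/10); (-18, -13/2) → (16, -21/2); (6, 2) → (-26/5, 18/5); (10, 3) → (-42/5, 31/5); (6, 4) → (-34/5, 12/5)
T6 translate by (-3, 1): (8/5, -13/10) → (-7/5, -3/10); (16, -21/2) → (13, -19/2); (-26/5, 18/5) → (-41/5, 23/5); (-42/5, 31/5) → (-57/5, 36/5); (-34/5, 12/5) → (-49/5, 17/5)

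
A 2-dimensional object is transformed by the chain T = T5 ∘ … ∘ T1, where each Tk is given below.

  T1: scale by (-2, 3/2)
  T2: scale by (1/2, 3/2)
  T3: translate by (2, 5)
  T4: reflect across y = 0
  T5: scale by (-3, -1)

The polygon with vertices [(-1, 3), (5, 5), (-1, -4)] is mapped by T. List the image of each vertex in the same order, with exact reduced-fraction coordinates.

image vertices: (-9, 47/4), (9, 65/4), (-9, -4)

T1 scale by (-2, 3/2): (-1, 3) → (2, 9/2); (5, 5) → (-10, 15/2); (-1, -4) → (2, -6)
T2 scale by (1/2, 3/2): (2, 9/2) → (1, 27/4); (-10, 15/2) → (-5, 45/4); (2, -6) → (1, -9)
T3 translate by (2, 5): (1, 27/4) → (3, 47/4); (-5, 45/4) → (-3, 65/4); (1, -9) → (3, -4)
T4 reflect across y = 0: (3, 47/4) → (3, -47/4); (-3, 65/4) → (-3, -65/4); (3, -4) → (3, 4)
T5 scale by (-3, -1): (3, -47/4) → (-9, 47/4); (-3, -65/4) → (9, 65/4); (3, 4) → (-9, -4)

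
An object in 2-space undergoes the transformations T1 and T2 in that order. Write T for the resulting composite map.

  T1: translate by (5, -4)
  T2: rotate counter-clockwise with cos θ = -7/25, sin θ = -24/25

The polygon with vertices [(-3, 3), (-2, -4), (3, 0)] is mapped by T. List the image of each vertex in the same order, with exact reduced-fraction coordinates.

image vertices: (-38/25, -41/25), (-213/25, -16/25), (-152/25, -164/25)

T1 translate by (5, -4): (-3, 3) → (2, -1); (-2, -4) → (3, -8); (3, 0) → (8, -4)
T2 rotate counter-clockwise with cos θ = -7/25, sin θ = -24/25: (2, -1) → (-38/25, -41/25); (3, -8) → (-213/25, -16/25); (8, -4) → (-152/25, -164/25)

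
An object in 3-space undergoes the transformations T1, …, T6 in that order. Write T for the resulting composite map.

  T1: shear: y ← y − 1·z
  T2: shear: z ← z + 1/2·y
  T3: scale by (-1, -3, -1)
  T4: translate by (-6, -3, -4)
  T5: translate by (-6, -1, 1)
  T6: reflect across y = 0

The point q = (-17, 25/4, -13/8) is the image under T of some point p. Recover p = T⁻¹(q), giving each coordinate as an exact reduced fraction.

p = (5, -1, -7/4)

T1 = [1 0 0 0; 0 1 -1 0; 0 0 1 0; 0 0 0 1]
T2·T1 = [1 0 0 0; 0 1 -1 0; 0 1/2 1/2 0; 0 0 0 1]
T3·…·T1 = [-1 0 0 0; 0 -3 3 0; 0 -1/2 -1/2 0; 0 0 0 1]
T4·…·T1 = [-1 0 0 -6; 0 -3 3 -3; 0 -1/2 -1/2 -4; 0 0 0 1]
T5·…·T1 = [-1 0 0 -12; 0 -3 3 -4; 0 -1/2 -1/2 -3; 0 0 0 1]
T6·…·T1 = [-1 0 0 -12; 0 3 -3 4; 0 -1/2 -1/2 -3; 0 0 0 1]
det M = 3; M⁻¹ = [-1 0 0 -12; 0 1/6 -1 -11/3; 0 -1/6 -1 -7/3; 0 0 0 1]
M⁻¹ · (-17, 25/4, -13/8)ᵀ = (5, -1, -7/4)ᵀ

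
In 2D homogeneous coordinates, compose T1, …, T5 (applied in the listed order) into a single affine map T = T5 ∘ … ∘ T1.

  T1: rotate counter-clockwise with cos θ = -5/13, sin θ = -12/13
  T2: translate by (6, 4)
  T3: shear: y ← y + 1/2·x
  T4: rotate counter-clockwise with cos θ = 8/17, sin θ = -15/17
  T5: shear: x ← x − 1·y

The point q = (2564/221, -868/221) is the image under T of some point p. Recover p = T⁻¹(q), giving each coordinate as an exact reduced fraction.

T1 = [-5/13 12/13 0; -12/13 -5/13 0; 0 0 1]
T2·T1 = [-5/13 12/13 6; -12/13 -5/13 4; 0 0 1]
T3·…·T1 = [-5/13 12/13 6; -29/26 1/13 7; 0 0 1]
T4·…·T1 = [-515/442 111/221 9; -41/221 -172/221 -2; 0 0 1]
T5·…·T1 = [-433/442 283/221 11; -41/221 -172/221 -2; 0 0 1]
det M = 1; M⁻¹ = [-172/221 -283/221 6; 41/221 -433/442 -4; 0 0 1]
M⁻¹ · (2564/221, -868/221)ᵀ = (2, 2)ᵀ

p = (2, 2)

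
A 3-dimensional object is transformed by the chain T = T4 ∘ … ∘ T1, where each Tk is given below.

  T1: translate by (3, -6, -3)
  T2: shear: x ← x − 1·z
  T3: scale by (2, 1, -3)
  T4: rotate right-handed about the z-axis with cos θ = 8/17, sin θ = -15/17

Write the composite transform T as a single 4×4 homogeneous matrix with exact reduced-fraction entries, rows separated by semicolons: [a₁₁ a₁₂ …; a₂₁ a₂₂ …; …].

T = [16/17 15/17 -16/17 6/17; -30/17 8/17 30/17 -228/17; 0 0 -3 9; 0 0 0 1]

T1 = [1 0 0 3; 0 1 0 -6; 0 0 1 -3; 0 0 0 1]
T2·T1 = [1 0 -1 6; 0 1 0 -6; 0 0 1 -3; 0 0 0 1]
T3·…·T1 = [2 0 -2 12; 0 1 0 -6; 0 0 -3 9; 0 0 0 1]
T4·…·T1 = [16/17 15/17 -16/17 6/17; -30/17 8/17 30/17 -228/17; 0 0 -3 9; 0 0 0 1]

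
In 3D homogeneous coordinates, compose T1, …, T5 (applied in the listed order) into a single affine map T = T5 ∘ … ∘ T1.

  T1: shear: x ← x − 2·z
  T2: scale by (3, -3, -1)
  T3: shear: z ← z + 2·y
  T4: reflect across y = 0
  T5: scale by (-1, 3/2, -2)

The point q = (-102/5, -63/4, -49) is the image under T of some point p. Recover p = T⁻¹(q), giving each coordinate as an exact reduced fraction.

T1 = [1 0 -2 0; 0 1 0 0; 0 0 1 0; 0 0 0 1]
T2·T1 = [3 0 -6 0; 0 -3 0 0; 0 0 -1 0; 0 0 0 1]
T3·…·T1 = [3 0 -6 0; 0 -3 0 0; 0 -6 -1 0; 0 0 0 1]
T4·…·T1 = [3 0 -6 0; 0 3 0 0; 0 -6 -1 0; 0 0 0 1]
T5·…·T1 = [-3 0 6 0; 0 9/2 0 0; 0 12 2 0; 0 0 0 1]
det M = -27; M⁻¹ = [-1/3 -8/3 1 0; 0 2/9 0 0; 0 -4/3 1/2 0; 0 0 0 1]
M⁻¹ · (-102/5, -63/4, -49)ᵀ = (-1/5, -7/2, -7/2)ᵀ

p = (-1/5, -7/2, -7/2)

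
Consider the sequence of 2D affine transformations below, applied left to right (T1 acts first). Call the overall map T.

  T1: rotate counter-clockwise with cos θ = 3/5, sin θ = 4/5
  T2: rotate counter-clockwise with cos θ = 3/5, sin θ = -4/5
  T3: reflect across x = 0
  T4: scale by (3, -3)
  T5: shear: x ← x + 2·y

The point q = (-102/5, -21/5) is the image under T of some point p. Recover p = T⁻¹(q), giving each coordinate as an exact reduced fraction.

T1 = [3/5 -4/5 0; 4/5 3/5 0; 0 0 1]
T2·T1 = [1 0 0; 0 1 0; 0 0 1]
T3·…·T1 = [-1 0 0; 0 1 0; 0 0 1]
T4·…·T1 = [-3 0 0; 0 -3 0; 0 0 1]
T5·…·T1 = [-3 -6 0; 0 -3 0; 0 0 1]
det M = 9; M⁻¹ = [-1/3 2/3 0; 0 -1/3 0; 0 0 1]
M⁻¹ · (-102/5, -21/5)ᵀ = (4, 7/5)ᵀ

p = (4, 7/5)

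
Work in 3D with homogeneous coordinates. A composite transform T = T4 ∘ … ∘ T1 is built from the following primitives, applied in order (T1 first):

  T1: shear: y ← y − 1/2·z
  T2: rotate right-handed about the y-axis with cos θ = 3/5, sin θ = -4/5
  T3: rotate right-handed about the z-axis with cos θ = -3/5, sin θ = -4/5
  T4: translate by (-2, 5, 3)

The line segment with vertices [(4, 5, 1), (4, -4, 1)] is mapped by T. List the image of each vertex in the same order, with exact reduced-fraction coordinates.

T1 shear: y ← y − 1/2·z: (4, 5, 1) → (4, 9/2, 1); (4, -4, 1) → (4, -9/2, 1)
T2 rotate right-handed about the y-axis with cos θ = 3/5, sin θ = -4/5: (4, 9/2, 1) → (8/5, 9/2, 19/5); (4, -9/2, 1) → (8/5, -9/2, 19/5)
T3 rotate right-handed about the z-axis with cos θ = -3/5, sin θ = -4/5: (8/5, 9/2, 19/5) → (66/25, -199/50, 19/5); (8/5, -9/2, 19/5) → (-114/25, 71/50, 19/5)
T4 translate by (-2, 5, 3): (66/25, -199/50, 19/5) → (16/25, 51/50, 34/5); (-114/25, 71/50, 19/5) → (-164/25, 321/50, 34/5)

image vertices: (16/25, 51/50, 34/5), (-164/25, 321/50, 34/5)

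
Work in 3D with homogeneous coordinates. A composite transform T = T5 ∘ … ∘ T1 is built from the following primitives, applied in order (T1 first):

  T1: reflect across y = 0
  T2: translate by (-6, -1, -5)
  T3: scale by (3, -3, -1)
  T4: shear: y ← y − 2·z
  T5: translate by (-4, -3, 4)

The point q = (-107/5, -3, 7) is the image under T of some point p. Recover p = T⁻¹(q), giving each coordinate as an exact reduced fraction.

p = (1/5, 1, 2)

T1 = [1 0 0 0; 0 -1 0 0; 0 0 1 0; 0 0 0 1]
T2·T1 = [1 0 0 -6; 0 -1 0 -1; 0 0 1 -5; 0 0 0 1]
T3·…·T1 = [3 0 0 -18; 0 3 0 3; 0 0 -1 5; 0 0 0 1]
T4·…·T1 = [3 0 0 -18; 0 3 2 -7; 0 0 -1 5; 0 0 0 1]
T5·…·T1 = [3 0 0 -22; 0 3 2 -10; 0 0 -1 9; 0 0 0 1]
det M = -9; M⁻¹ = [1/3 0 0 22/3; 0 1/3 2/3 -8/3; 0 0 -1 9; 0 0 0 1]
M⁻¹ · (-107/5, -3, 7)ᵀ = (1/5, 1, 2)ᵀ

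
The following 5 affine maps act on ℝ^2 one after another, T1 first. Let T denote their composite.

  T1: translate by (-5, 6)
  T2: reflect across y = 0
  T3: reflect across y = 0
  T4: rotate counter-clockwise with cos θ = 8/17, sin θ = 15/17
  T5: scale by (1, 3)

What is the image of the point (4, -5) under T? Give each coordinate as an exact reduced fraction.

T(p) = (-23/17, -21/17)

T1 translate by (-5, 6): (4, -5) → (-1, 1)
T2 reflect across y = 0: (-1, 1) → (-1, -1)
T3 reflect across y = 0: (-1, -1) → (-1, 1)
T4 rotate counter-clockwise with cos θ = 8/17, sin θ = 15/17: (-1, 1) → (-23/17, -7/17)
T5 scale by (1, 3): (-23/17, -7/17) → (-23/17, -21/17)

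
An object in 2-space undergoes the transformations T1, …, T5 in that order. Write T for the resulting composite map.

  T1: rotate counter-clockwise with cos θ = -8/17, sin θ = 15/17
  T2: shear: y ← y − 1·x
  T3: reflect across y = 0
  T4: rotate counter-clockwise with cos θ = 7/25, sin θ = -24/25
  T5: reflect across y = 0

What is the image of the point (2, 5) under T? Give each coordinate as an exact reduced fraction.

T1 rotate counter-clockwise with cos θ = -8/17, sin θ = 15/17: (2, 5) → (-91/17, -10/17)
T2 shear: y ← y − 1·x: (-91/17, -10/17) → (-91/17, 81/17)
T3 reflect across y = 0: (-91/17, 81/17) → (-91/17, -81/17)
T4 rotate counter-clockwise with cos θ = 7/25, sin θ = -24/25: (-91/17, -81/17) → (-2581/425, 1617/425)
T5 reflect across y = 0: (-2581/425, 1617/425) → (-2581/425, -1617/425)

T(p) = (-2581/425, -1617/425)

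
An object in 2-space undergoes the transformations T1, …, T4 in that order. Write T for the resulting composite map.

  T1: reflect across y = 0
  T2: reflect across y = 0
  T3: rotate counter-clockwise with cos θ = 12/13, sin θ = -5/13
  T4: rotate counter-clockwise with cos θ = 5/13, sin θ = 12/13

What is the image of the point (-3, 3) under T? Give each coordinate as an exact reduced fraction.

T1 reflect across y = 0: (-3, 3) → (-3, -3)
T2 reflect across y = 0: (-3, -3) → (-3, 3)
T3 rotate counter-clockwise with cos θ = 12/13, sin θ = -5/13: (-3, 3) → (-21/13, 51/13)
T4 rotate counter-clockwise with cos θ = 5/13, sin θ = 12/13: (-21/13, 51/13) → (-717/169, 3/169)

T(p) = (-717/169, 3/169)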